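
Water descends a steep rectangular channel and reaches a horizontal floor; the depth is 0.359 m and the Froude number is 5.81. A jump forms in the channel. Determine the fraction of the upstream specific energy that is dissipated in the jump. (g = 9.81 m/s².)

Fr₁ = 5.81 (given).
Conjugate-depth relation: y₂/y₁ = ½[√(1 + 8Fr₁²) − 1] = ½[√271.0 − 1] = 7.73.
y₂ = 7.73 × 0.359 = 2.78 m.
E₁ = y₁(1 + Fr₁²/2) = 0.359×(1 + 5.81²/2) = 6.42 m. ΔE = (y₂ − y₁)³/(4y₁y₂) = 3.54 m. ΔE/E₁ = 3.54/6.42 = 0.552.

ΔE/E₁ = 0.552 (55.2%)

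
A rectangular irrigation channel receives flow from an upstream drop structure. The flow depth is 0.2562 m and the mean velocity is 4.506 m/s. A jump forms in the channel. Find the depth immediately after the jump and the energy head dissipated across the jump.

Fr₁ = V₁/√(g·y₁) = 4.506/√(9.81×0.2562) = 2.842.
By Bélanger, y₂/y₁ = ½[√(1 + 8Fr₁²) − 1] = ½[√65.629 − 1] = 3.551.
y₂ = 3.551 × 0.2562 = 0.9097 m.
Head loss: ΔE = (y₂ − y₁)³/(4y₁y₂) = (0.9097 − 0.2562)³/(4×0.2562×0.9097) = 0.2790/0.9322 = 0.2993 m.

y₂ = 0.9097 m; ΔE = 0.2993 m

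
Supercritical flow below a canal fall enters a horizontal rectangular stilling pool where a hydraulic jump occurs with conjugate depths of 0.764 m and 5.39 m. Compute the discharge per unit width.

For a rectangular channel the momentum equation gives q² = ½·g·y₁·y₂·(y₁ + y₂) = ½×9.81×0.764×5.39×6.15 = 124.
q = √124 = 11.1 m²/s.

q = 11.1 m²/s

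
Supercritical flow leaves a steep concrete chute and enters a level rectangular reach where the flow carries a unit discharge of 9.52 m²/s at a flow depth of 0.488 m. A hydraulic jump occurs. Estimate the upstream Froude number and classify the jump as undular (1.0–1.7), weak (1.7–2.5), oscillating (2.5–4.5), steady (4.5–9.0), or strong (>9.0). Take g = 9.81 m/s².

V₁ = q/y₁ = 9.52/0.488 = 19.5 m/s. Fr₁ = V₁/√(g·y₁) = 19.5/√(9.81×0.488) = 8.92.
Fr₁ = 8.92 lies in the steady range.

Fr₁ = 8.92; steady jump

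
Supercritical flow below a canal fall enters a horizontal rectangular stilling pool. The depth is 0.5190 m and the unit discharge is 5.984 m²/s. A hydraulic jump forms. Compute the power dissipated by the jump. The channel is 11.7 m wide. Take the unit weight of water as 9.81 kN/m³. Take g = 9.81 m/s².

P = 2504 kW

V₁ = q/y₁ = 5.984/0.5190 = 11.53 m/s. Fr₁ = V₁/√(g·y₁) = 11.53/√(9.81×0.5190) = 5.110.
Bélanger equation: y₂/y₁ = ½[√(1 + 8Fr₁²) − 1] = ½[√209.88 − 1] = 6.744.
y₂ = 6.744 × 0.5190 = 3.500 m.
Head loss: ΔE = (y₂ − y₁)³/(4y₁y₂) = (3.500 − 0.5190)³/(4×0.5190×3.500) = 26.49/7.266 = 3.646 m.
Q = q·b = 5.984 × 11.7 = 70.01 m³/s. P = γ·Q·ΔE = 9.81 × 70.01 × 3.646 = 2504 kW.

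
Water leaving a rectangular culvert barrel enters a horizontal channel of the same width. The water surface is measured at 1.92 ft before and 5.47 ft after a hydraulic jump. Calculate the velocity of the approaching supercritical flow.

For a rectangular channel the momentum equation gives q² = ½·g·y₁·y₂·(y₁ + y₂) = ½×32.2×1.92×5.47×7.39 = 1250.
q = √1250 = 35.3 ft²/s.
V₁ = q/y₁ = 35.3/1.92 = 18.4 ft/s.

V₁ = 18.4 ft/s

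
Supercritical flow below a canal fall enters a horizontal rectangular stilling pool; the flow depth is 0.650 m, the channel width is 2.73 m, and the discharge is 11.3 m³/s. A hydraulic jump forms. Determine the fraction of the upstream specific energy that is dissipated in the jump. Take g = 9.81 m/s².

ΔE/E₁ = 0.179 (17.9%)

q = Q/b = 11.3/2.73 = 4.14 m²/s; V₁ = q/y₁ = 6.37 m/s. Fr₁ = V₁/√(g·y₁) = 2.52.
Conjugate-depth relation: y₂/y₁ = ½[√(1 + 8Fr₁²) − 1] = ½[√51.88 − 1] = 3.10.
y₂ = 3.10 × 0.650 = 2.02 m.
E₁ = y₁ + V₁²/2g = 2.72 m. ΔE = (y₂ − y₁)³/(4y₁y₂) = 0.486 m. ΔE/E₁ = 0.486/2.72 = 0.179.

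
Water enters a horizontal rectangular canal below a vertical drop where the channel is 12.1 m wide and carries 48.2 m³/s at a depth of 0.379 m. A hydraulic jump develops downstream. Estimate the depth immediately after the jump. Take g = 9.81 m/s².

y₂ = 2.74 m

q = Q/b = 48.2/12.1 = 3.98 m²/s; V₁ = q/y₁ = 10.5 m/s. Fr₁ = V₁/√(g·y₁) = 5.45.
Bélanger equation: y₂/y₁ = ½[√(1 + 8Fr₁²) − 1] = ½[√238.7 − 1] = 7.22.
y₂ = 7.22 × 0.379 = 2.74 m.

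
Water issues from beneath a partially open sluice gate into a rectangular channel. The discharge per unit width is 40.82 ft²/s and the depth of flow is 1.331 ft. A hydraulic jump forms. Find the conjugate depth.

y₂ = 8.178 ft

V₁ = q/y₁ = 40.82/1.331 = 30.67 ft/s. Fr₁ = V₁/√(g·y₁) = 30.67/√(32.2×1.331) = 4.685.
Bélanger equation: y₂/y₁ = ½[√(1 + 8Fr₁²) − 1] = ½[√176.57 − 1] = 6.144.
y₂ = 6.144 × 1.331 = 8.178 ft.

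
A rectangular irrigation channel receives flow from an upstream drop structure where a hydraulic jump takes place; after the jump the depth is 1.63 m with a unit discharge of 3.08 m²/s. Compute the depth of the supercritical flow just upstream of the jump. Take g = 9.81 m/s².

V₂ = q/y₂ = 3.08/1.63 = 1.89 m/s; Fr₂ = V₂/√(g·y₂) = 0.473.
The Bélanger relation is symmetric: y₁/y₂ = ½[√(1 + 8Fr₂²) − 1] = ½[√2.786 − 1] = 0.335.
y₁ = 0.335 × 1.63 = 0.545 m.

y₁ = 0.545 m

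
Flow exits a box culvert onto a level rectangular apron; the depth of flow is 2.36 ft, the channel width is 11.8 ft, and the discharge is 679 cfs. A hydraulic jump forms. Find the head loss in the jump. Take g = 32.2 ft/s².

ΔE = 2.60 ft

q = Q/b = 679/11.8 = 57.5 ft²/s; V₁ = q/y₁ = 24.4 ft/s. Fr₁ = V₁/√(g·y₁) = 2.80.
Conjugate-depth relation: y₂/y₁ = ½[√(1 + 8Fr₁²) − 1] = ½[√63.59 − 1] = 3.49.
y₂ = 3.49 × 2.36 = 8.23 ft.
V₂ = q/y₂ = 57.5/8.23 = 6.99 ft/s. E₁ = y₁ + V₁²/2g = 11.6 ft; E₂ = y₂ + V₂²/2g = 8.99 ft. ΔE = E₁ − E₂ = 2.60 ft.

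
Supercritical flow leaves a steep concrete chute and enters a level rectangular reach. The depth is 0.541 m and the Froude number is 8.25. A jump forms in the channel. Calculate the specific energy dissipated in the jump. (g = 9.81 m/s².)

Fr₁ = 8.25 (given).
By Bélanger, y₂/y₁ = ½[√(1 + 8Fr₁²) − 1] = ½[√545.5 − 1] = 11.2.
y₂ = 11.2 × 0.541 = 6.05 m.
Head loss: ΔE = (y₂ − y₁)³/(4y₁y₂) = (6.05 − 0.541)³/(4×0.541×6.05) = 167/13.1 = 12.8 m.

ΔE = 12.8 m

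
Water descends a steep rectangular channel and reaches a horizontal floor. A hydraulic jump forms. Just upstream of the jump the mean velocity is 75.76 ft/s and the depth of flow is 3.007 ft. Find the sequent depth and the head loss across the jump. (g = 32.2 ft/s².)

y₂ = 31.27 ft; ΔE = 60.03 ft

Fr₁ = V₁/√(g·y₁) = 75.76/√(32.2×3.007) = 7.699.
Conjugate-depth relation: y₂/y₁ = ½[√(1 + 8Fr₁²) − 1] = ½[√475.22 − 1] = 10.40.
y₂ = 10.40 × 3.007 = 31.27 ft.
q = V₁·y₁ = 75.76 × 3.007 = 227.8 ft²/s. V₂ = q/y₂ = 227.8/31.27 = 7.285 ft/s. E₁ = y₁ + V₁²/2g = 92.13 ft; E₂ = y₂ + V₂²/2g = 32.10 ft. ΔE = E₁ − E₂ = 60.03 ft.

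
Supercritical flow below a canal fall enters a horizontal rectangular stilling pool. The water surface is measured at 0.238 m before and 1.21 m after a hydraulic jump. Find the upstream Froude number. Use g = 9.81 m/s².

Fr₁ = 3.93

For a rectangular channel the momentum equation gives q² = ½·g·y₁·y₂·(y₁ + y₂) = ½×9.81×0.238×1.21×1.45 = 2.05.
q = √2.05 = 1.43 m²/s.
V₁ = q/y₁ = 6.01 m/s; Fr₁ = V₁/√(g·y₁) = 3.93.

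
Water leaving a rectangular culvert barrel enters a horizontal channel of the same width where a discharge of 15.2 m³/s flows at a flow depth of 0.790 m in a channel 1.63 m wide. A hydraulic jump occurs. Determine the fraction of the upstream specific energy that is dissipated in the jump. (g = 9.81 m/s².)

q = Q/b = 15.2/1.63 = 9.33 m²/s; V₁ = q/y₁ = 11.8 m/s. Fr₁ = V₁/√(g·y₁) = 4.24.
Bélanger equation: y₂/y₁ = ½[√(1 + 8Fr₁²) − 1] = ½[√144.8 − 1] = 5.52.
y₂ = 5.52 × 0.790 = 4.36 m.
E₁ = y₁ + V₁²/2g = 7.89 m. ΔE = (y₂ − y₁)³/(4y₁y₂) = 3.30 m. ΔE/E₁ = 3.30/7.89 = 0.418.

ΔE/E₁ = 0.418 (41.8%)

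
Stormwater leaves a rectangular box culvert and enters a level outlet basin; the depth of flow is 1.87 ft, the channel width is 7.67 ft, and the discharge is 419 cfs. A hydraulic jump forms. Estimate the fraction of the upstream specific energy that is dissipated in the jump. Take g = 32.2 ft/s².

ΔE/E₁ = 0.363 (36.3%)

q = Q/b = 419/7.67 = 54.6 ft²/s; V₁ = q/y₁ = 29.2 ft/s. Fr₁ = V₁/√(g·y₁) = 3.76.
Bélanger equation: y₂/y₁ = ½[√(1 + 8Fr₁²) − 1] = ½[√114.4 − 1] = 4.85.
y₂ = 4.85 × 1.87 = 9.06 ft.
E₁ = y₁ + V₁²/2g = 15.1 ft. ΔE = (y₂ − y₁)³/(4y₁y₂) = 5.49 ft. ΔE/E₁ = 5.49/15.1 = 0.363.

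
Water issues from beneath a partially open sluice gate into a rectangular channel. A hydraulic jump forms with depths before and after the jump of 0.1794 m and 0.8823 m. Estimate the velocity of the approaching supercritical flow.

V₁ = 5.061 m/s

For a rectangular channel the momentum equation gives q² = ½·g·y₁·y₂·(y₁ + y₂) = ½×9.81×0.1794×0.8823×1.062 = 0.8243.
q = √0.8243 = 0.9079 m²/s.
V₁ = q/y₁ = 0.9079/0.1794 = 5.061 m/s.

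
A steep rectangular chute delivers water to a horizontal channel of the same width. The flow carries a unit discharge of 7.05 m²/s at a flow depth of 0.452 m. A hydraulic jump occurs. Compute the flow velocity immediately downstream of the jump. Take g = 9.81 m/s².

V₁ = q/y₁ = 7.05/0.452 = 15.6 m/s. Fr₁ = V₁/√(g·y₁) = 15.6/√(9.81×0.452) = 7.41.
Conjugate-depth relation: y₂/y₁ = ½[√(1 + 8Fr₁²) − 1] = ½[√439.9 − 1] = 9.99.
y₂ = 9.99 × 0.452 = 4.51 m.
V₂ = q/y₂ = 7.05/4.51 = 1.56 m/s.

V₂ = 1.56 m/s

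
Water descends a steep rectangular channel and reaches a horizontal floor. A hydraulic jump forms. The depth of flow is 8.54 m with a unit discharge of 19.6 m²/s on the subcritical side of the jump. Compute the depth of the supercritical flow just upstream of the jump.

V₂ = q/y₂ = 19.6/8.54 = 2.30 m/s; Fr₂ = V₂/√(g·y₂) = 0.251.
From the momentum equation (using Fr₂), y₁/y₂ = ½[√(1 + 8Fr₂²) − 1] = ½[√1.503 − 1] = 0.113.
y₁ = 0.113 × 8.54 = 0.965 m.

y₁ = 0.965 m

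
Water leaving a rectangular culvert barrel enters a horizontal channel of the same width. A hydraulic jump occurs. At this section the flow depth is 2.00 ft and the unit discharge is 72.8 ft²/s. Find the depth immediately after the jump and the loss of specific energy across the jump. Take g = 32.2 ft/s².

y₂ = 11.9 ft; ΔE = 10.1 ft

V₁ = q/y₁ = 72.8/2.00 = 36.4 ft/s. Fr₁ = V₁/√(g·y₁) = 36.4/√(32.2×2.00) = 4.54.
Sequent-depth ratio: y₂/y₁ = ½[√(1 + 8Fr₁²) − 1] = ½[√165.6 − 1] = 5.93.
y₂ = 5.93 × 2.00 = 11.9 ft.
V₂ = q/y₂ = 72.8/11.9 = 6.13 ft/s. E₁ = y₁ + V₁²/2g = 22.6 ft; E₂ = y₂ + V₂²/2g = 12.5 ft. ΔE = E₁ − E₂ = 10.1 ft.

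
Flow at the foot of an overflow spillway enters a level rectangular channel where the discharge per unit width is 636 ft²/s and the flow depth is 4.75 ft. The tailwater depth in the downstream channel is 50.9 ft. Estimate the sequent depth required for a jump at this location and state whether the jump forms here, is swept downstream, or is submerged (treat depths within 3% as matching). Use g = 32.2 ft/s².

y₂ = 70.4 ft; the jump is swept downstream

V₁ = q/y₁ = 636/4.75 = 134 ft/s. Fr₁ = V₁/√(g·y₁) = 134/√(32.2×4.75) = 10.8.
Sequent-depth ratio: y₂/y₁ = ½[√(1 + 8Fr₁²) − 1] = ½[√938.7 − 1] = 14.8.
y₂ = 14.8 × 4.75 = 70.4 ft.
Tailwater y_tw = 50.9 ft: y_tw < y₂, so the jump is swept downstream.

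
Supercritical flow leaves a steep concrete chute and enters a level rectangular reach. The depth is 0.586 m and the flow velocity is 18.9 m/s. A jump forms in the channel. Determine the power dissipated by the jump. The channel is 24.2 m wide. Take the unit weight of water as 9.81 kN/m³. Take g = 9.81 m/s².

Fr₁ = V₁/√(g·y₁) = 18.9/√(9.81×0.586) = 7.88.
From the momentum equation for a rectangular channel, y₂/y₁ = ½[√(1 + 8Fr₁²) − 1] = ½[√498.1 − 1] = 10.7.
y₂ = 10.7 × 0.586 = 6.25 m.
Head loss: ΔE = (y₂ − y₁)³/(4y₁y₂) = (6.25 − 0.586)³/(4×0.586×6.25) = 181/14.6 = 12.4 m.
q = V₁·y₁ = 18.9 × 0.586 = 11.1 m²/s. Q = q·b = 11.1 × 24.2 = 268 m³/s. P = γ·Q·ΔE = 9.81 × 268 × 12.4 = 32567 kW.

P = 32567 kW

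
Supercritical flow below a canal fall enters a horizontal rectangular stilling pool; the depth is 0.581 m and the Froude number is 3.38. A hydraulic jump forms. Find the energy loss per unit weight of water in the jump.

ΔE = 1.22 m

Fr₁ = 3.38 (given).
From the momentum equation for a rectangular channel, y₂/y₁ = ½[√(1 + 8Fr₁²) − 1] = ½[√92.40 − 1] = 4.31.
y₂ = 4.31 × 0.581 = 2.50 m.
V₁ = Fr₁·√(g·y₁) = 3.38×√(9.81×0.581) = 8.07 m/s; q = V₁·y₁ = 4.69 m²/s. V₂ = q/y₂ = 4.69/2.50 = 1.87 m/s. E₁ = y₁ + V₁²/2g = 3.90 m; E₂ = y₂ + V₂²/2g = 2.68 m. ΔE = E₁ − E₂ = 1.22 m.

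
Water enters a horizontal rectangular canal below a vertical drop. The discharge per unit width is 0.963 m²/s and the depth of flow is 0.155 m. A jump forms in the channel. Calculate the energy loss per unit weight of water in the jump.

ΔE = 1.05 m

V₁ = q/y₁ = 0.963/0.155 = 6.21 m/s. Fr₁ = V₁/√(g·y₁) = 6.21/√(9.81×0.155) = 5.04.
From the momentum equation for a rectangular channel, y₂/y₁ = ½[√(1 + 8Fr₁²) − 1] = ½[√204.1 − 1] = 6.64.
y₂ = 6.64 × 0.155 = 1.03 m.
Head loss: ΔE = (y₂ − y₁)³/(4y₁y₂) = (1.03 − 0.155)³/(4×0.155×1.03) = 0.669/0.638 = 1.05 m.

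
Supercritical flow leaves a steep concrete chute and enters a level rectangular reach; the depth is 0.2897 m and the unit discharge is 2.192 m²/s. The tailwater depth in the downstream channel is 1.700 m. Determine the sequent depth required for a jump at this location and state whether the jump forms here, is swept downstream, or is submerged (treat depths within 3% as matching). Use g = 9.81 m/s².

V₁ = q/y₁ = 2.192/0.2897 = 7.566 m/s. Fr₁ = V₁/√(g·y₁) = 7.566/√(9.81×0.2897) = 4.488.
From the momentum equation for a rectangular channel, y₂/y₁ = ½[√(1 + 8Fr₁²) − 1] = ½[√162.16 − 1] = 5.867.
y₂ = 5.867 × 0.2897 = 1.700 m.
Tailwater y_tw = 1.700 m: y_tw ≈ y₂, so the jump forms here.

y₂ = 1.700 m; the jump forms here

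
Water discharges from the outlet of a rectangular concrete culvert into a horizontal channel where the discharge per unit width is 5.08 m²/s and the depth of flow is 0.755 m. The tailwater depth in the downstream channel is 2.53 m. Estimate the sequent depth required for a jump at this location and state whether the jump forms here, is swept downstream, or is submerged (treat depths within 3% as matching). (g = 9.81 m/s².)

V₁ = q/y₁ = 5.08/0.755 = 6.73 m/s. Fr₁ = V₁/√(g·y₁) = 6.73/√(9.81×0.755) = 2.47.
Sequent-depth ratio: y₂/y₁ = ½[√(1 + 8Fr₁²) − 1] = ½[√49.90 − 1] = 3.03.
y₂ = 3.03 × 0.755 = 2.29 m.
Tailwater y_tw = 2.53 m: y_tw > y₂, so the jump is submerged.

y₂ = 2.29 m; the jump is submerged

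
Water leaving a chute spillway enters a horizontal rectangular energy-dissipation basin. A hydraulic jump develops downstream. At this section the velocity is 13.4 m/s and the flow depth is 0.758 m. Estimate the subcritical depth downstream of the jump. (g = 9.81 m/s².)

Fr₁ = V₁/√(g·y₁) = 13.4/√(9.81×0.758) = 4.91.
Bélanger equation: y₂/y₁ = ½[√(1 + 8Fr₁²) − 1] = ½[√194.2 − 1] = 6.47.
y₂ = 6.47 × 0.758 = 4.90 m.

y₂ = 4.90 m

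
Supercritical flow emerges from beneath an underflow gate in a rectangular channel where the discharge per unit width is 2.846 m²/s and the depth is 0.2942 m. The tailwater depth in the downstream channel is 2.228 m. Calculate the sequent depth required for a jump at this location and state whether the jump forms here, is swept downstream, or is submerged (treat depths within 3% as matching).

y₂ = 2.227 m; the jump forms here

V₁ = q/y₁ = 2.846/0.2942 = 9.674 m/s. Fr₁ = V₁/√(g·y₁) = 9.674/√(9.81×0.2942) = 5.694.
Conjugate-depth relation: y₂/y₁ = ½[√(1 + 8Fr₁²) − 1] = ½[√260.40 − 1] = 7.568.
y₂ = 7.568 × 0.2942 = 2.227 m.
Tailwater y_tw = 2.228 m: y_tw ≈ y₂, so the jump forms here.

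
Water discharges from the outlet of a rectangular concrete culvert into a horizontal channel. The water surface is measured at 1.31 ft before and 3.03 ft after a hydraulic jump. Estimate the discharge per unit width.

q = 16.7 ft²/s

For a rectangular channel the momentum equation gives q² = ½·g·y₁·y₂·(y₁ + y₂) = ½×32.2×1.31×3.03×4.34 = 277.
q = √277 = 16.7 ft²/s.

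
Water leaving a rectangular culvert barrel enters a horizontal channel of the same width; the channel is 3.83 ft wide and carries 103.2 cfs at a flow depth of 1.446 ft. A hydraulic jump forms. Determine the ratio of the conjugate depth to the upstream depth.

q = Q/b = 103.2/3.83 = 26.95 ft²/s; V₁ = q/y₁ = 18.63 ft/s. Fr₁ = V₁/√(g·y₁) = 2.731.
Conjugate-depth relation: y₂/y₁ = ½[√(1 + 8Fr₁²) − 1] = ½[√60.661 − 1] = 3.394.

y₂/y₁ = 3.394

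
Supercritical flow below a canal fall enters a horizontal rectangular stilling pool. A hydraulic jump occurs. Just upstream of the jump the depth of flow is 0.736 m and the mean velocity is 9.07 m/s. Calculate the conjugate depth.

y₂ = 3.16 m

Fr₁ = V₁/√(g·y₁) = 9.07/√(9.81×0.736) = 3.38.
By Bélanger, y₂/y₁ = ½[√(1 + 8Fr₁²) − 1] = ½[√92.15 − 1] = 4.30.
y₂ = 4.30 × 0.736 = 3.16 m.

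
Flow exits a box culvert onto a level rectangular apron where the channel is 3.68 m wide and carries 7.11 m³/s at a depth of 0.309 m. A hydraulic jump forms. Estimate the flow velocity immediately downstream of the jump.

V₂ = 1.36 m/s

q = Q/b = 7.11/3.68 = 1.93 m²/s; V₁ = q/y₁ = 6.25 m/s. Fr₁ = V₁/√(g·y₁) = 3.59.
By Bélanger, y₂/y₁ = ½[√(1 + 8Fr₁²) − 1] = ½[√104.2 − 1] = 4.60.
y₂ = 4.60 × 0.309 = 1.42 m.
V₂ = q/y₂ = 1.93/1.42 = 1.36 m/s.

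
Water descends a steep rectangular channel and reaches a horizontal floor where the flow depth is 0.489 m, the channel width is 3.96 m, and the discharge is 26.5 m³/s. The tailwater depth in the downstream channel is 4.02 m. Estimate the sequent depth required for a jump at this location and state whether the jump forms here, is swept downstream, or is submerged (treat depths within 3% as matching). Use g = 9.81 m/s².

y₂ = 4.08 m; the jump forms here

q = Q/b = 26.5/3.96 = 6.69 m²/s; V₁ = q/y₁ = 13.7 m/s. Fr₁ = V₁/√(g·y₁) = 6.25.
Conjugate-depth relation: y₂/y₁ = ½[√(1 + 8Fr₁²) − 1] = ½[√313.3 − 1] = 8.35.
y₂ = 8.35 × 0.489 = 4.08 m.
Tailwater y_tw = 4.02 m: y_tw ≈ y₂, so the jump forms here.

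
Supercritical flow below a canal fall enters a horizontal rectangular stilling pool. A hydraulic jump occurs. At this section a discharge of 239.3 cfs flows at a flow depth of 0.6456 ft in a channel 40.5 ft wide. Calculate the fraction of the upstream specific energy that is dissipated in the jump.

q = Q/b = 239.3/40.5 = 5.909 ft²/s; V₁ = q/y₁ = 9.152 ft/s. Fr₁ = V₁/√(g·y₁) = 2.007.
Bélanger equation: y₂/y₁ = ½[√(1 + 8Fr₁²) − 1] = ½[√33.234 − 1] = 2.382.
y₂ = 2.382 × 0.6456 = 1.538 ft.
E₁ = y₁ + V₁²/2g = 1.946 ft. ΔE = (y₂ − y₁)³/(4y₁y₂) = 0.1790 ft. ΔE/E₁ = 0.1790/1.946 = 0.0920.

ΔE/E₁ = 0.0920 (9.20%)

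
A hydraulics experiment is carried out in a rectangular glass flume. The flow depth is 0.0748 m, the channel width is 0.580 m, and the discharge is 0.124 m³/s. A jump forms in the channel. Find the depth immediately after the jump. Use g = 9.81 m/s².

y₂ = 0.318 m

q = Q/b = 0.124/0.580 = 0.214 m²/s; V₁ = q/y₁ = 2.86 m/s. Fr₁ = V₁/√(g·y₁) = 3.34.
By Bélanger, y₂/y₁ = ½[√(1 + 8Fr₁²) − 1] = ½[√90.06 − 1] = 4.25.
y₂ = 4.25 × 0.0748 = 0.318 m.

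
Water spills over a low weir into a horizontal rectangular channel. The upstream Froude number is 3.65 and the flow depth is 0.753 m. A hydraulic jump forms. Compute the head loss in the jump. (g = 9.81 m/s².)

ΔE = 2.01 m

Fr₁ = 3.65 (given).
Conjugate-depth relation: y₂/y₁ = ½[√(1 + 8Fr₁²) − 1] = ½[√107.6 − 1] = 4.69.
y₂ = 4.69 × 0.753 = 3.53 m.
V₁ = Fr₁·√(g·y₁) = 3.65×√(9.81×0.753) = 9.92 m/s; q = V₁·y₁ = 7.47 m²/s. V₂ = q/y₂ = 7.47/3.53 = 2.12 m/s. E₁ = y₁ + V₁²/2g = 5.77 m; E₂ = y₂ + V₂²/2g = 3.76 m. ΔE = E₁ − E₂ = 2.01 m.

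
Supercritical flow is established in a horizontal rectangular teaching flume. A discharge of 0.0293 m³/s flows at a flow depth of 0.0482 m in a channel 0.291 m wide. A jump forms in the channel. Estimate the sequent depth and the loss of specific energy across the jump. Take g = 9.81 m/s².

q = Q/b = 0.0293/0.291 = 0.101 m²/s; V₁ = q/y₁ = 2.09 m/s. Fr₁ = V₁/√(g·y₁) = 3.04.
Conjugate-depth relation: y₂/y₁ = ½[√(1 + 8Fr₁²) − 1] = ½[√74.83 − 1] = 3.83.
y₂ = 3.83 × 0.0482 = 0.184 m.
V₂ = q/y₂ = 0.101/0.184 = 0.546 m/s. E₁ = y₁ + V₁²/2g = 0.271 m; E₂ = y₂ + V₂²/2g = 0.200 m. ΔE = E₁ − E₂ = 0.0710 m.

y₂ = 0.184 m; ΔE = 0.0710 m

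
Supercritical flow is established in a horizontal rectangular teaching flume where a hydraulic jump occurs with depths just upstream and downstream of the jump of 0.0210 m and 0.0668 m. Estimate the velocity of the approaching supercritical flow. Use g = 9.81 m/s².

For a rectangular channel the momentum equation gives q² = ½·g·y₁·y₂·(y₁ + y₂) = ½×9.81×0.0210×0.0668×0.0878 = 0.000604.
q = √0.000604 = 0.0246 m²/s.
V₁ = q/y₁ = 0.0246/0.0210 = 1.17 m/s.

V₁ = 1.17 m/s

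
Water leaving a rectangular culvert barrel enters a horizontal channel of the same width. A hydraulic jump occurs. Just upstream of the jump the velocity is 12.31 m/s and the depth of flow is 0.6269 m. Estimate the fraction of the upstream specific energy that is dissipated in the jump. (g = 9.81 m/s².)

Fr₁ = V₁/√(g·y₁) = 12.31/√(9.81×0.6269) = 4.964.
By Bélanger, y₂/y₁ = ½[√(1 + 8Fr₁²) − 1] = ½[√198.12 − 1] = 6.538.
y₂ = 6.538 × 0.6269 = 4.099 m.
E₁ = y₁ + V₁²/2g = 8.350 m. ΔE = (y₂ − y₁)³/(4y₁y₂) = 4.071 m. ΔE/E₁ = 4.071/8.350 = 0.488.

ΔE/E₁ = 0.488 (48.8%)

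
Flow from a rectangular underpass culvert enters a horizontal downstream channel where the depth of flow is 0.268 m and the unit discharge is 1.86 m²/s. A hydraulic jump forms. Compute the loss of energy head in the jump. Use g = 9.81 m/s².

ΔE = 1.15 m

V₁ = q/y₁ = 1.86/0.268 = 6.94 m/s. Fr₁ = V₁/√(g·y₁) = 6.94/√(9.81×0.268) = 4.28.
From the momentum equation for a rectangular channel, y₂/y₁ = ½[√(1 + 8Fr₁²) − 1] = ½[√147.6 − 1] = 5.57.
y₂ = 5.57 × 0.268 = 1.49 m.
V₂ = q/y₂ = 1.86/1.49 = 1.25 m/s. E₁ = y₁ + V₁²/2g = 2.72 m; E₂ = y₂ + V₂²/2g = 1.57 m. ΔE = E₁ − E₂ = 1.15 m.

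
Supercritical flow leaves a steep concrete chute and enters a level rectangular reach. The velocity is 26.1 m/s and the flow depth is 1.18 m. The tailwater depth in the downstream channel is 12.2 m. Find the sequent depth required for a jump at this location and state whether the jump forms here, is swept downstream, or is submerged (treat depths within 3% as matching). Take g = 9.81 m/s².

Fr₁ = V₁/√(g·y₁) = 26.1/√(9.81×1.18) = 7.67.
Conjugate-depth relation: y₂/y₁ = ½[√(1 + 8Fr₁²) − 1] = ½[√471.8 − 1] = 10.4.
y₂ = 10.4 × 1.18 = 12.2 m.
Tailwater y_tw = 12.2 m: y_tw ≈ y₂, so the jump forms here.

y₂ = 12.2 m; the jump forms here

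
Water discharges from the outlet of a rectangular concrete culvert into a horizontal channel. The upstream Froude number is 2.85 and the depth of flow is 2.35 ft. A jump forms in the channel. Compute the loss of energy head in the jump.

Fr₁ = 2.85 (given).
Conjugate-depth relation: y₂/y₁ = ½[√(1 + 8Fr₁²) − 1] = ½[√65.98 − 1] = 3.56.
y₂ = 3.56 × 2.35 = 8.37 ft.
V₁ = Fr₁·√(g·y₁) = 2.85×√(32.2×2.35) = 24.8 ft/s; q = V₁·y₁ = 58.3 ft²/s. V₂ = q/y₂ = 58.3/8.37 = 6.96 ft/s. E₁ = y₁ + V₁²/2g = 11.9 ft; E₂ = y₂ + V₂²/2g = 9.12 ft. ΔE = E₁ − E₂ = 2.77 ft.

ΔE = 2.77 ft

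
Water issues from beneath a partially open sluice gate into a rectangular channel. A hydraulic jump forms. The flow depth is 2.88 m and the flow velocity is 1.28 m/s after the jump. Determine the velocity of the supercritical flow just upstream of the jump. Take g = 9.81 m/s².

Fr₂ = V₂/√(g·y₂) = 1.28/√(9.81×2.88) = 0.241.
From the momentum equation (using Fr₂), y₁/y₂ = ½[√(1 + 8Fr₂²) − 1] = ½[√1.464 − 1] = 0.105.
y₁ = 0.105 × 2.88 = 0.302 m.
V₁ = q/y₁ = 3.69/0.302 = 12.2 m/s.

V₁ = 12.2 m/s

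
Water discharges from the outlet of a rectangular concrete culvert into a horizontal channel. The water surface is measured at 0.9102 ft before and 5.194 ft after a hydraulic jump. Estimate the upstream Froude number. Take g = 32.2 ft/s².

Fr₁ = 4.374

For a rectangular channel the momentum equation gives q² = ½·g·y₁·y₂·(y₁ + y₂) = ½×32.2×0.9102×5.194×6.104 = 464.6.
q = √464.6 = 21.55 ft²/s.
V₁ = q/y₁ = 23.68 ft/s; Fr₁ = V₁/√(g·y₁) = 4.374.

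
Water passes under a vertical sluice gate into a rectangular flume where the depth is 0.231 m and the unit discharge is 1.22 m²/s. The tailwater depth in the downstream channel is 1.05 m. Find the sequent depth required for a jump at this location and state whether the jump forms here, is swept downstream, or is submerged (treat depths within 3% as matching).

V₁ = q/y₁ = 1.22/0.231 = 5.28 m/s. Fr₁ = V₁/√(g·y₁) = 5.28/√(9.81×0.231) = 3.51.
By Bélanger, y₂/y₁ = ½[√(1 + 8Fr₁²) − 1] = ½[√99.47 − 1] = 4.49.
y₂ = 4.49 × 0.231 = 1.04 m.
Tailwater y_tw = 1.05 m: y_tw ≈ y₂, so the jump forms here.

y₂ = 1.04 m; the jump forms here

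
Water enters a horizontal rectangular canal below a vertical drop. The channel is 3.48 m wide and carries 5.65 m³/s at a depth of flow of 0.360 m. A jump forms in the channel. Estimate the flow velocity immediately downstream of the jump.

q = Q/b = 5.65/3.48 = 1.62 m²/s; V₁ = q/y₁ = 4.51 m/s. Fr₁ = V₁/√(g·y₁) = 2.40.
From the momentum equation for a rectangular channel, y₂/y₁ = ½[√(1 + 8Fr₁²) − 1] = ½[√47.07 − 1] = 2.93.
y₂ = 2.93 × 0.360 = 1.05 m.
V₂ = q/y₂ = 1.62/1.05 = 1.54 m/s.

V₂ = 1.54 m/s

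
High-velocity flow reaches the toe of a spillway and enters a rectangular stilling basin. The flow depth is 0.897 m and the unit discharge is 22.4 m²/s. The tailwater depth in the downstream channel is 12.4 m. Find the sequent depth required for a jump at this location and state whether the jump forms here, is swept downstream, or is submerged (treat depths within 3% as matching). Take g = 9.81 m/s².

V₁ = q/y₁ = 22.4/0.897 = 25.0 m/s. Fr₁ = V₁/√(g·y₁) = 25.0/√(9.81×0.897) = 8.42.
By Bélanger, y₂/y₁ = ½[√(1 + 8Fr₁²) − 1] = ½[√567.9 − 1] = 11.4.
y₂ = 11.4 × 0.897 = 10.2 m.
Tailwater y_tw = 12.4 m: y_tw > y₂, so the jump is submerged.

y₂ = 10.2 m; the jump is submerged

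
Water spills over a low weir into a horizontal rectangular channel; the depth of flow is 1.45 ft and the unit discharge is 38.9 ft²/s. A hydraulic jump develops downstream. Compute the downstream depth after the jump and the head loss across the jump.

V₁ = q/y₁ = 38.9/1.45 = 26.8 ft/s. Fr₁ = V₁/√(g·y₁) = 26.8/√(32.2×1.45) = 3.93.
Conjugate-depth relation: y₂/y₁ = ½[√(1 + 8Fr₁²) − 1] = ½[√124.3 − 1] = 5.07.
y₂ = 5.07 × 1.45 = 7.36 ft.
Head loss: ΔE = (y₂ − y₁)³/(4y₁y₂) = (7.36 − 1.45)³/(4×1.45×7.36) = 206/42.7 = 4.83 ft.

y₂ = 7.36 ft; ΔE = 4.83 ft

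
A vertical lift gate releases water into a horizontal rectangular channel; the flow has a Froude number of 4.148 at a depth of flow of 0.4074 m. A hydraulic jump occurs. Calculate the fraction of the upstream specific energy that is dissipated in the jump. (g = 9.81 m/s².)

Fr₁ = 4.148 (given).
Sequent-depth ratio: y₂/y₁ = ½[√(1 + 8Fr₁²) − 1] = ½[√138.65 − 1] = 5.387.
y₂ = 5.387 × 0.4074 = 2.195 m.
E₁ = y₁(1 + Fr₁²/2) = 0.4074×(1 + 4.148²/2) = 3.912 m. ΔE = (y₂ − y₁)³/(4y₁y₂) = 1.597 m. ΔE/E₁ = 1.597/3.912 = 0.408.

ΔE/E₁ = 0.408 (40.8%)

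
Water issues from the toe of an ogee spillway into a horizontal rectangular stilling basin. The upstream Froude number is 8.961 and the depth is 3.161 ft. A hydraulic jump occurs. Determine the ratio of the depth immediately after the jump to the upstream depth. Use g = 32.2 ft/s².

y₂/y₁ = 12.18

Fr₁ = 8.961 (given).
By Bélanger, y₂/y₁ = ½[√(1 + 8Fr₁²) − 1] = ½[√643.40 − 1] = 12.18.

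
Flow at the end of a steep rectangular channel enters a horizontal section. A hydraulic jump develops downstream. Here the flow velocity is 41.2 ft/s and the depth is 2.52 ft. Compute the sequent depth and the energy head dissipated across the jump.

Fr₁ = V₁/√(g·y₁) = 41.2/√(32.2×2.52) = 4.57.
From the momentum equation for a rectangular channel, y₂/y₁ = ½[√(1 + 8Fr₁²) − 1] = ½[√168.4 − 1] = 5.99.
y₂ = 5.99 × 2.52 = 15.1 ft.
q = V₁·y₁ = 41.2 × 2.52 = 104 ft²/s. V₂ = q/y₂ = 104/15.1 = 6.88 ft/s. E₁ = y₁ + V₁²/2g = 28.9 ft; E₂ = y₂ + V₂²/2g = 15.8 ft. ΔE = E₁ − E₂ = 13.1 ft.

y₂ = 15.1 ft; ΔE = 13.1 ft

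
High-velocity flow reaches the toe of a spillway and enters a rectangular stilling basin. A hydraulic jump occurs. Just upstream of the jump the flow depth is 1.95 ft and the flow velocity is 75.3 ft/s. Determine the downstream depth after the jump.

y₂ = 25.2 ft

Fr₁ = V₁/√(g·y₁) = 75.3/√(32.2×1.95) = 9.50.
Sequent-depth ratio: y₂/y₁ = ½[√(1 + 8Fr₁²) − 1] = ½[√723.4 − 1] = 12.9.
y₂ = 12.9 × 1.95 = 25.2 ft.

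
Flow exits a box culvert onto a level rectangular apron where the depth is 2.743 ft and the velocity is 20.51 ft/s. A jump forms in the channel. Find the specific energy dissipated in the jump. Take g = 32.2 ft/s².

ΔE = 1.124 ft

Fr₁ = V₁/√(g·y₁) = 20.51/√(32.2×2.743) = 2.182.
Conjugate-depth relation: y₂/y₁ = ½[√(1 + 8Fr₁²) − 1] = ½[√39.101 − 1] = 2.627.
y₂ = 2.627 × 2.743 = 7.205 ft.
q = V₁·y₁ = 20.51 × 2.743 = 56.26 ft²/s. V₂ = q/y₂ = 56.26/7.205 = 7.809 ft/s. E₁ = y₁ + V₁²/2g = 9.275 ft; E₂ = y₂ + V₂²/2g = 8.151 ft. ΔE = E₁ − E₂ = 1.124 ft.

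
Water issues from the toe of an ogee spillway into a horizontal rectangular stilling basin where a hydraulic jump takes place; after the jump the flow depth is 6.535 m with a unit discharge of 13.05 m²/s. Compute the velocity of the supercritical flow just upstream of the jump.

V₂ = q/y₂ = 13.05/6.535 = 1.997 m/s; Fr₂ = V₂/√(g·y₂) = 0.2494.
Since the conjugate-depth ratio holds either way, y₁/y₂ = ½[√(1 + 8Fr₂²) − 1] = ½[√1.4976 − 1] = 0.1119.
y₁ = 0.1119 × 6.535 = 0.7312 m.
V₁ = q/y₁ = 13.05/0.7312 = 17.85 m/s.

V₁ = 17.85 m/s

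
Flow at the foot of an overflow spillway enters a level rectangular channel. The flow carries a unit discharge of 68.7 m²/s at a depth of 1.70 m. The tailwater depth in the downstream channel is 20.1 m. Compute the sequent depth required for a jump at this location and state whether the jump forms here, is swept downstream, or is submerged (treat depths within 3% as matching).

V₁ = q/y₁ = 68.7/1.70 = 40.4 m/s. Fr₁ = V₁/√(g·y₁) = 40.4/√(9.81×1.70) = 9.90.
From the momentum equation for a rectangular channel, y₂/y₁ = ½[√(1 + 8Fr₁²) − 1] = ½[√784.4 − 1] = 13.5.
y₂ = 13.5 × 1.70 = 23.0 m.
Tailwater y_tw = 20.1 m: y_tw < y₂, so the jump is swept downstream.

y₂ = 23.0 m; the jump is swept downstream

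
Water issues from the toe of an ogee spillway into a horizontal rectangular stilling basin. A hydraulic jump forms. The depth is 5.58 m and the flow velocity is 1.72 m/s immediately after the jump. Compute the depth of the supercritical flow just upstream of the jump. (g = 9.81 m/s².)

Fr₂ = V₂/√(g·y₂) = 1.72/√(9.81×5.58) = 0.232.
The Bélanger relation is symmetric: y₁/y₂ = ½[√(1 + 8Fr₂²) − 1] = ½[√1.432 − 1] = 0.0984.
y₁ = 0.0984 × 5.58 = 0.549 m.

y₁ = 0.549 m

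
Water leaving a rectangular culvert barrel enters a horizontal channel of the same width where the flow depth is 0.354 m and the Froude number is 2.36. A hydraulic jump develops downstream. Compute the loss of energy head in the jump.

Fr₁ = 2.36 (given).
Bélanger equation: y₂/y₁ = ½[√(1 + 8Fr₁²) − 1] = ½[√45.56 − 1] = 2.87.
y₂ = 2.87 × 0.354 = 1.02 m.
Head loss: ΔE = (y₂ − y₁)³/(4y₁y₂) = (1.02 − 0.354)³/(4×0.354×1.02) = 0.292/1.44 = 0.203 m.

ΔE = 0.203 m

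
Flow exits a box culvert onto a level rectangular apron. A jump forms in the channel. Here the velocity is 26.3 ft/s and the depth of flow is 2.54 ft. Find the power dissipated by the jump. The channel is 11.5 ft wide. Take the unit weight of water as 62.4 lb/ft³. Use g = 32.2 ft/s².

P = 280 hp

Fr₁ = V₁/√(g·y₁) = 26.3/√(32.2×2.54) = 2.91.
Bélanger equation: y₂/y₁ = ½[√(1 + 8Fr₁²) − 1] = ½[√68.66 − 1] = 3.64.
y₂ = 3.64 × 2.54 = 9.25 ft.
Head loss: ΔE = (y₂ − y₁)³/(4y₁y₂) = (9.25 − 2.54)³/(4×2.54×9.25) = 303/94.0 = 3.22 ft.
q = V₁·y₁ = 26.3 × 2.54 = 66.8 ft²/s. Q = q·b = 66.8 × 11.5 = 768 cfs. P = γ·Q·ΔE/550 = 62.4 × 768 × 3.22 / 550 = 280 hp.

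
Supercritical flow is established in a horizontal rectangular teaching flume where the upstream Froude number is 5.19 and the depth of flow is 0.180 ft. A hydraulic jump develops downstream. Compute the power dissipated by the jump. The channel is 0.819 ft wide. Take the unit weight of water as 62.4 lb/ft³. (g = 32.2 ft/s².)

P = 0.276 hp

Fr₁ = 5.19 (given).
From the momentum equation for a rectangular channel, y₂/y₁ = ½[√(1 + 8Fr₁²) − 1] = ½[√216.5 − 1] = 6.86.
y₂ = 6.86 × 0.180 = 1.23 ft.
Head loss: ΔE = (y₂ − y₁)³/(4y₁y₂) = (1.23 − 0.180)³/(4×0.180×1.23) = 1.17/0.889 = 1.32 ft.
V₁ = Fr₁·√(g·y₁) = 5.19×√(32.2×0.180) = 12.5 ft/s; q = V₁·y₁ = 2.25 ft²/s. Q = q·b = 2.25 × 0.819 = 1.84 cfs. P = γ·Q·ΔE/550 = 62.4 × 1.84 × 1.32 / 550 = 0.276 hp.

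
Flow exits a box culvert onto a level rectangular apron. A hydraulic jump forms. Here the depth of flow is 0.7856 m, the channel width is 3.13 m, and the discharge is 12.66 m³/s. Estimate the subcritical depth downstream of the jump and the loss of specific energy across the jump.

y₂ = 1.705 m; ΔE = 0.1450 m

q = Q/b = 12.66/3.13 = 4.045 m²/s; V₁ = q/y₁ = 5.149 m/s. Fr₁ = V₁/√(g·y₁) = 1.855.
By Bélanger, y₂/y₁ = ½[√(1 + 8Fr₁²) − 1] = ½[√28.517 − 1] = 2.170.
y₂ = 2.170 × 0.7856 = 1.705 m.
V₂ = q/y₂ = 4.045/1.705 = 2.373 m/s. E₁ = y₁ + V₁²/2g = 2.137 m; E₂ = y₂ + V₂²/2g = 1.992 m. ΔE = E₁ − E₂ = 0.1450 m.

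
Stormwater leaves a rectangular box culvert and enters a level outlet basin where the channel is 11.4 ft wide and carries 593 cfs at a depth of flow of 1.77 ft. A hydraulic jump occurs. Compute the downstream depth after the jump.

y₂ = 8.90 ft

q = Q/b = 593/11.4 = 52.0 ft²/s; V₁ = q/y₁ = 29.4 ft/s. Fr₁ = V₁/√(g·y₁) = 3.89.
By Bélanger, y₂/y₁ = ½[√(1 + 8Fr₁²) − 1] = ½[√122.2 − 1] = 5.03.
y₂ = 5.03 × 1.77 = 8.90 ft.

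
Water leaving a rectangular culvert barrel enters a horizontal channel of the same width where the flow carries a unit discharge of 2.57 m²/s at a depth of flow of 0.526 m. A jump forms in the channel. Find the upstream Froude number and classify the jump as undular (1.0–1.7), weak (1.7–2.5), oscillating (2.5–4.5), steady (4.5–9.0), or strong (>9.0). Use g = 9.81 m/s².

Fr₁ = 2.15; weak jump

V₁ = q/y₁ = 2.57/0.526 = 4.89 m/s. Fr₁ = V₁/√(g·y₁) = 4.89/√(9.81×0.526) = 2.15.
Fr₁ = 2.15 lies in the weak range.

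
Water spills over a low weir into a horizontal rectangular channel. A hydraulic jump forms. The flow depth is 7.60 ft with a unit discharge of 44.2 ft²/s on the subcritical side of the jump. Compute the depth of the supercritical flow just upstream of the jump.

V₂ = q/y₂ = 44.2/7.60 = 5.82 ft/s; Fr₂ = V₂/√(g·y₂) = 0.372.
Since the conjugate-depth ratio holds either way, y₁/y₂ = ½[√(1 + 8Fr₂²) − 1] = ½[√2.106 − 1] = 0.226.
y₁ = 0.226 × 7.60 = 1.71 ft.

y₁ = 1.71 ft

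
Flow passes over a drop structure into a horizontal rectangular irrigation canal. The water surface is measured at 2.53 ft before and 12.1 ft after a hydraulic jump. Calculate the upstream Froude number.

For a rectangular channel the momentum equation gives q² = ½·g·y₁·y₂·(y₁ + y₂) = ½×32.2×2.53×12.1×14.6 = 7211.
q = √7211 = 84.9 ft²/s.
V₁ = q/y₁ = 33.6 ft/s; Fr₁ = V₁/√(g·y₁) = 3.72.

Fr₁ = 3.72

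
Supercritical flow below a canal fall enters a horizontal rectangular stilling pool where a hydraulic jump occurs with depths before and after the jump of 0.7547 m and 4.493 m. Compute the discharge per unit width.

q = 9.342 m²/s

For a rectangular channel the momentum equation gives q² = ½·g·y₁·y₂·(y₁ + y₂) = ½×9.81×0.7547×4.493×5.248 = 87.28.
q = √87.28 = 9.342 m²/s.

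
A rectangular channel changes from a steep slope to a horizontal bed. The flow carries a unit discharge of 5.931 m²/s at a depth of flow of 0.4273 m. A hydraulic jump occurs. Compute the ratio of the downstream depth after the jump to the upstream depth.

y₂/y₁ = 9.101

V₁ = q/y₁ = 5.931/0.4273 = 13.88 m/s. Fr₁ = V₁/√(g·y₁) = 13.88/√(9.81×0.4273) = 6.779.
By Bélanger, y₂/y₁ = ½[√(1 + 8Fr₁²) − 1] = ½[√368.69 − 1] = 9.101.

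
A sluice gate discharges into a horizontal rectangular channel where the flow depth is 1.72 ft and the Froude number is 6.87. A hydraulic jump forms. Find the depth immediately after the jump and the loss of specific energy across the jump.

y₂ = 15.9 ft; ΔE = 26.0 ft

Fr₁ = 6.87 (given).
Bélanger equation: y₂/y₁ = ½[√(1 + 8Fr₁²) − 1] = ½[√378.6 − 1] = 9.23.
y₂ = 9.23 × 1.72 = 15.9 ft.
Head loss: ΔE = (y₂ − y₁)³/(4y₁y₂) = (15.9 − 1.72)³/(4×1.72×15.9) = 2835/109 = 26.0 ft.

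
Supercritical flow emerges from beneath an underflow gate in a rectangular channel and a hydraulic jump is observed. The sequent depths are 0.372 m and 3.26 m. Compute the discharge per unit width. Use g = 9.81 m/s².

q = 4.65 m²/s

For a rectangular channel the momentum equation gives q² = ½·g·y₁·y₂·(y₁ + y₂) = ½×9.81×0.372×3.26×3.63 = 21.6.
q = √21.6 = 4.65 m²/s.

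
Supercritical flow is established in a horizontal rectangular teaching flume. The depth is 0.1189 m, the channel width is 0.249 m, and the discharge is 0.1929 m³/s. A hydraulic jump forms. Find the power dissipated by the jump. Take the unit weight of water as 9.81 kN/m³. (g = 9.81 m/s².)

q = Q/b = 0.1929/0.249 = 0.7747 m²/s; V₁ = q/y₁ = 6.516 m/s. Fr₁ = V₁/√(g·y₁) = 6.033.
By Bélanger, y₂/y₁ = ½[√(1 + 8Fr₁²) − 1] = ½[√292.17 − 1] = 8.046.
y₂ = 8.046 × 0.1189 = 0.9567 m.
V₂ = q/y₂ = 0.7747/0.9567 = 0.8097 m/s. E₁ = y₁ + V₁²/2g = 2.283 m; E₂ = y₂ + V₂²/2g = 0.9901 m. ΔE = E₁ − E₂ = 1.292 m.
P = γ·Q·ΔE = 9.81 × 0.1929 × 1.292 = 2.446 kW.

P = 2.446 kW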